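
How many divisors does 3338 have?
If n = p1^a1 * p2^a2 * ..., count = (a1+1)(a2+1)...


3338 = 2^1 × 1669^1
d(3338) = (1+1) × (1+1) = 4

4 divisors


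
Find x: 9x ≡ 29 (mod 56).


GCD(9, 56) = 1, unique solution
a^(-1) mod 56 = 25
x = 25 * 29 mod 56 = 53

x ≡ 53 (mod 56)


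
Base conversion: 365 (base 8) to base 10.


365 (base 8) = 245 (decimal)
245 (decimal) = 245 (base 10)


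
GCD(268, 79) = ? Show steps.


268 = 3 * 79 + 31
79 = 2 * 31 + 17
31 = 1 * 17 + 14
17 = 1 * 14 + 3
14 = 4 * 3 + 2
3 = 1 * 2 + 1
2 = 2 * 1 + 0
GCD = 1


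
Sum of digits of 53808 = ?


5 + 3 + 8 + 0 + 8 = 24


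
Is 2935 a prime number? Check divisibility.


2935 / 5 = 587 (exact division)
2935 is NOT prime.

No, 2935 is not prime


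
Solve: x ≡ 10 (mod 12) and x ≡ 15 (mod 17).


M = 12*17 = 204
M1 = M/12 = 17, M2 = M/17 = 12
M1^(-1) mod 12 = 5, M2^(-1) mod 17 = 10
x = 10*17*5 + 15*12*10 = 2650
2650 mod 204 = 202
Check: 202 mod 12 = 10 ✓, 202 mod 17 = 15 ✓

x ≡ 202 (mod 204)


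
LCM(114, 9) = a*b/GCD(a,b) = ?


GCD(114, 9) = 3
LCM = 114*9/3 = 1026/3 = 342

LCM = 342


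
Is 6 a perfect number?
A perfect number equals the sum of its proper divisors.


Proper divisors of 6: 1, 2, 3
Sum = 1 + 2 + 3 = 6

Yes, 6 is perfect (6 = 6)


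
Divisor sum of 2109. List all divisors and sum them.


Divisors of 2109: 1, 3, 19, 37, 57, 111, 703, 2109
Sum = 1 + 3 + 19 + 37 + 57 + 111 + 703 + 2109 = 3040

σ(2109) = 3040


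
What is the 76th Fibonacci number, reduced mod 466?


F(k) mod 466 for k=1..76:
1, 1, 2, 3, 5, 8, 13, 21, 34, 55, 89, 144, 233, 377, 144, 55, 199, 254, 453, 241, 228, 3, 231, 234, 465, 233, 232, 465, 231, 230, 461, 225, 220, 445, 199, 178, 377, 89, 0, 89, 89, 178, 267, 445, 246, 225, 5, 230, 235, 465, 234, 233, 1, 234, 235, 3, 238, 241, 13, 254, 267, 55, 322, 377, 233, 144, 377, 55, 432, 21, 453, 8, 461, 3, 464, 1
F(76) mod 466 = 1


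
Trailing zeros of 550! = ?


floor(550/5) = 110
floor(550/25) = 22
floor(550/125) = 4
Total = 136

136 trailing zeros


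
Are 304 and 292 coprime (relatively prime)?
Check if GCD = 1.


Euclidean algorithm:
304 = 1 * 292 + 12
292 = 24 * 12 + 4
12 = 3 * 4 + 0
GCD(304, 292) = 4

No, not coprime (GCD = 4)


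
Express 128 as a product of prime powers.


128 / 2 = 64
64 / 2 = 32
32 / 2 = 16
16 / 2 = 8
8 / 2 = 4
4 / 2 = 2
2 / 2 = 1
128 = 2^7


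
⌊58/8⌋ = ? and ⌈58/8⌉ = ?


58/8 = 7.2500
floor = 7
ceil = 8

floor = 7, ceil = 8


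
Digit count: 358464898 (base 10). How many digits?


358464898 has 9 digits in base 10
floor(log10(358464898)) + 1 = floor(8.5544) + 1 = 9

9 digits (base 10)


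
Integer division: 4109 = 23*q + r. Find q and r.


4109 = 23 * 178 + 15
Check: 4094 + 15 = 4109

q = 178, r = 15


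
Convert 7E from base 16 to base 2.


7E (base 16) = 126 (decimal)
126 (decimal) = 1111110 (base 2)


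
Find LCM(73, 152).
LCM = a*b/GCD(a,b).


GCD(73, 152) = 1
LCM = 73*152/1 = 11096/1 = 11096

LCM = 11096


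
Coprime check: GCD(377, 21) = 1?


Euclidean algorithm:
377 = 17 * 21 + 20
21 = 1 * 20 + 1
20 = 20 * 1 + 0
GCD(377, 21) = 1

Yes, coprime (GCD = 1)


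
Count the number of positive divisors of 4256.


4256 = 2^5 × 7^1 × 19^1
d(4256) = (5+1) × (1+1) × (1+1) = 24

24 divisors


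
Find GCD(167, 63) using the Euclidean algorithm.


167 = 2 * 63 + 41
63 = 1 * 41 + 22
41 = 1 * 22 + 19
22 = 1 * 19 + 3
19 = 6 * 3 + 1
3 = 3 * 1 + 0
GCD = 1


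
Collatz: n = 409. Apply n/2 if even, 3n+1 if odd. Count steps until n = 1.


409 → 1228 → 614 → 307 → 922 → 461 → 1384 → 692 → 346 → 173 → 520 → 260 → 130 → 65 → 196 → 98 → 49 → 148 → 74 → 37 → 112 → 56 → 28 → 14 → 7 → 22 → 11 → 34 → 17 → 52 → 26 → 13 → 40 → 20 → 10 → 5 → 16 → 8 → 4 → 2 → 1
Total steps = 40

40 steps


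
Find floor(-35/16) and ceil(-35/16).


-35/16 = -2.1875
floor = -3
ceil = -2

floor = -3, ceil = -2


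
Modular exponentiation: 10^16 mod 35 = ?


10^1 mod 35 = 10
10^2 mod 35 = 30
10^3 mod 35 = 20
10^4 mod 35 = 25
10^5 mod 35 = 5
10^6 mod 35 = 15
10^7 mod 35 = 10
10^8 mod 35 = 30
10^9 mod 35 = 20
10^10 mod 35 = 25
10^11 mod 35 = 5
10^12 mod 35 = 15
10^13 mod 35 = 10
10^14 mod 35 = 30
10^15 mod 35 = 20
10^16 mod 35 = 25


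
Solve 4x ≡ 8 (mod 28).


GCD(4, 28) = 4 divides 8
Divide: 1x ≡ 2 (mod 7)
x ≡ 2 (mod 7)


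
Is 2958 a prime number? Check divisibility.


2958 / 2 = 1479 (exact division)
2958 is NOT prime.

No, 2958 is not prime


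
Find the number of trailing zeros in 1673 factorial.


floor(1673/5) = 334
floor(1673/25) = 66
floor(1673/125) = 13
floor(1673/625) = 2
Total = 415

415 trailing zeros


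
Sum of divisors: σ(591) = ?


Divisors of 591: 1, 3, 197, 591
Sum = 1 + 3 + 197 + 591 = 792

σ(591) = 792


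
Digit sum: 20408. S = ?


2 + 0 + 4 + 0 + 8 = 14


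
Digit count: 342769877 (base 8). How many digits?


342769877 in base 8 = 2433440325
Number of digits = 10

10 digits (base 8)


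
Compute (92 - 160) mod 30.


92 - 160 = -68
-68 mod 30 = 22


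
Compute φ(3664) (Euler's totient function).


3664 = 2^4 × 229
Prime factors: 2, 229
φ(3664) = 3664 × (1-1/2) × (1-1/229)
= 3664 × 1/2 × 228/229 = 1824

φ(3664) = 1824


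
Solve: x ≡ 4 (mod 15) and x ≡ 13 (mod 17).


M = 15*17 = 255
M1 = M/15 = 17, M2 = M/17 = 15
M1^(-1) mod 15 = 8, M2^(-1) mod 17 = 8
x = 4*17*8 + 13*15*8 = 2104
2104 mod 255 = 64
Check: 64 mod 15 = 4 ✓, 64 mod 17 = 13 ✓

x ≡ 64 (mod 255)


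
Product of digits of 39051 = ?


3 × 9 × 0 × 5 × 1 = 0


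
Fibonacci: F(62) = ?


Sequence: 1, 1, 2, 3, 5, 8, 13, 21, 34, 55, 89, 144, 233, 377, 610, 987, 1597, 2584, 4181, 6765, 10946, 17711, 28657, 46368, 75025, 121393, 196418, 317811, 514229, 832040, 1346269, 2178309, 3524578, 5702887, 9227465, 14930352, 24157817, 39088169, 63245986, 102334155, 165580141, 267914296, 433494437, 701408733, 1134903170, 1836311903, 2971215073, 4807526976, 7778742049, 12586269025, 20365011074, 32951280099, 53316291173, 86267571272, 139583862445, 225851433717, 365435296162, 591286729879, 956722026041, 1548008755920, 2504730781961, 4052739537881
F(62) = 4052739537881


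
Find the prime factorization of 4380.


4380 / 2 = 2190
2190 / 2 = 1095
1095 / 3 = 365
365 / 5 = 73
73 / 73 = 1
4380 = 2^2 × 3 × 5 × 73


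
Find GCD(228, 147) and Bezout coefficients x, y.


Tabular extended Euclidean (each row: r = 228*s + 147*t):
r=228, s=1, t=0
r=147, s=0, t=1
q=1: r=81, s=1, t=-1   [228*(1) + 147*(-1) = 81]
q=1: r=66, s=-1, t=2   [228*(-1) + 147*(2) = 66]
q=1: r=15, s=2, t=-3   [228*(2) + 147*(-3) = 15]
q=4: r=6, s=-9, t=14   [228*(-9) + 147*(14) = 6]
q=2: r=3, s=20, t=-31   [228*(20) + 147*(-31) = 3]
q=2: r=0, s=-49, t=76   [228*(-49) + 147*(76) = 0]
GCD = 3; from the row with r=3: x=20, y=-31
Check: 228*(20) + 147*(-31) = 4560 - 4557 = 3

GCD = 3, x = 20, y = -31


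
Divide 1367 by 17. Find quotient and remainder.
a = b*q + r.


1367 = 17 * 80 + 7
Check: 1360 + 7 = 1367

q = 80, r = 7


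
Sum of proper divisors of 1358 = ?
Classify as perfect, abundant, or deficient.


Proper divisors: 1, 2, 7, 14, 97, 194, 679
Sum = 1 + 2 + 7 + 14 + 97 + 194 + 679 = 994
994 < 1358 → deficient

s(1358) = 994 (deficient)


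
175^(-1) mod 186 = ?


Use the extended Euclidean algorithm on (186, 175); each row r = 186*s + 175*t:
r=186, s=1, t=0
r=175, s=0, t=1
q=1: r=11, s=1, t=-1   [186*(1) + 175*(-1) = 11]
q=15: r=10, s=-15, t=16   [186*(-15) + 175*(16) = 10]
q=1: r=1, s=16, t=-17   [186*(16) + 175*(-17) = 1]
q=10: r=0, s=-175, t=186   [186*(-175) + 175*(186) = 0]
GCD = 1 with t = -17, so 175*(-17) ≡ 1 (mod 186)
Inverse = -17 mod 186 = 169
Check: 175 * 169 = 29575 ≡ 1 (mod 186)

175^(-1) ≡ 169 (mod 186)


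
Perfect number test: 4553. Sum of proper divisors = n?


Proper divisors of 4553: 1, 29, 157
Sum = 1 + 29 + 157 = 187

No, 4553 is not perfect (187 ≠ 4553)


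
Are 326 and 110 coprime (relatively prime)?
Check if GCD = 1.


Euclidean algorithm:
326 = 2 * 110 + 106
110 = 1 * 106 + 4
106 = 26 * 4 + 2
4 = 2 * 2 + 0
GCD(326, 110) = 2

No, not coprime (GCD = 2)


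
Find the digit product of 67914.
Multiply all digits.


6 × 7 × 9 × 1 × 4 = 1512


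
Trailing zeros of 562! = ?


floor(562/5) = 112
floor(562/25) = 22
floor(562/125) = 4
Total = 138

138 trailing zeros


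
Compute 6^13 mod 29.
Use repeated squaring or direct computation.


6^1 mod 29 = 6
6^2 mod 29 = 7
6^3 mod 29 = 13
6^4 mod 29 = 20
6^5 mod 29 = 4
6^6 mod 29 = 24
6^7 mod 29 = 28
6^8 mod 29 = 23
6^9 mod 29 = 22
6^10 mod 29 = 16
6^11 mod 29 = 9
6^12 mod 29 = 25
6^13 mod 29 = 5


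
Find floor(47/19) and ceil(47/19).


47/19 = 2.4737
floor = 2
ceil = 3

floor = 2, ceil = 3


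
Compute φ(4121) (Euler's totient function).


4121 = 13 × 317
Prime factors: 13, 317
φ(4121) = 4121 × (1-1/13) × (1-1/317)
= 4121 × 12/13 × 316/317 = 3792

φ(4121) = 3792


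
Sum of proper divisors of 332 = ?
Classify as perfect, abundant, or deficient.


Proper divisors: 1, 2, 4, 83, 166
Sum = 1 + 2 + 4 + 83 + 166 = 256
256 < 332 → deficient

s(332) = 256 (deficient)


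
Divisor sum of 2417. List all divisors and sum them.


Divisors of 2417: 1, 2417
Sum = 1 + 2417 = 2418

σ(2417) = 2418


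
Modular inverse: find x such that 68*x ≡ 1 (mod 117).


Use the extended Euclidean algorithm on (117, 68); each row r = 117*s + 68*t:
r=117, s=1, t=0
r=68, s=0, t=1
q=1: r=49, s=1, t=-1   [117*(1) + 68*(-1) = 49]
q=1: r=19, s=-1, t=2   [117*(-1) + 68*(2) = 19]
q=2: r=11, s=3, t=-5   [117*(3) + 68*(-5) = 11]
q=1: r=8, s=-4, t=7   [117*(-4) + 68*(7) = 8]
q=1: r=3, s=7, t=-12   [117*(7) + 68*(-12) = 3]
q=2: r=2, s=-18, t=31   [117*(-18) + 68*(31) = 2]
q=1: r=1, s=25, t=-43   [117*(25) + 68*(-43) = 1]
q=2: r=0, s=-68, t=117   [117*(-68) + 68*(117) = 0]
GCD = 1 with t = -43, so 68*(-43) ≡ 1 (mod 117)
Inverse = -43 mod 117 = 74
Check: 68 * 74 = 5032 ≡ 1 (mod 117)

68^(-1) ≡ 74 (mod 117)


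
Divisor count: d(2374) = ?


2374 = 2^1 × 1187^1
d(2374) = (1+1) × (1+1) = 4

4 divisors


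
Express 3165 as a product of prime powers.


3165 / 3 = 1055
1055 / 5 = 211
211 / 211 = 1
3165 = 3 × 5 × 211


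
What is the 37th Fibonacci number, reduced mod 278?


F(k) mod 278 for k=1..37:
1, 1, 2, 3, 5, 8, 13, 21, 34, 55, 89, 144, 233, 99, 54, 153, 207, 82, 11, 93, 104, 197, 23, 220, 243, 185, 150, 57, 207, 264, 193, 179, 94, 273, 89, 84, 173
F(37) mod 278 = 173


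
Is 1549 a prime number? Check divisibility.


Check divisors up to sqrt(1549) = 39.3573
No divisors found.
1549 is prime.

Yes, 1549 is prime


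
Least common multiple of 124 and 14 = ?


GCD(124, 14) = 2
LCM = 124*14/2 = 1736/2 = 868

LCM = 868


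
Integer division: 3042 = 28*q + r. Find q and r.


3042 = 28 * 108 + 18
Check: 3024 + 18 = 3042

q = 108, r = 18


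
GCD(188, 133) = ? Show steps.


188 = 1 * 133 + 55
133 = 2 * 55 + 23
55 = 2 * 23 + 9
23 = 2 * 9 + 5
9 = 1 * 5 + 4
5 = 1 * 4 + 1
4 = 4 * 1 + 0
GCD = 1


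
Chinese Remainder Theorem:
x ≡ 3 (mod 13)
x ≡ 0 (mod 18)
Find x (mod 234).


M = 13*18 = 234
M1 = M/13 = 18, M2 = M/18 = 13
M1^(-1) mod 13 = 8, M2^(-1) mod 18 = 7
x = 3*18*8 + 0*13*7 = 432
432 mod 234 = 198
Check: 198 mod 13 = 3 ✓, 198 mod 18 = 0 ✓

x ≡ 198 (mod 234)


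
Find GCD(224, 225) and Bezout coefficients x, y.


Tabular extended Euclidean (each row: r = 224*s + 225*t):
r=224, s=1, t=0
r=225, s=0, t=1
q=0: r=224, s=1, t=0   [224*(1) + 225*(0) = 224]
q=1: r=1, s=-1, t=1   [224*(-1) + 225*(1) = 1]
q=224: r=0, s=225, t=-224   [224*(225) + 225*(-224) = 0]
GCD = 1; from the row with r=1: x=-1, y=1
Check: 224*(-1) + 225*(1) = -224 + 225 = 1

GCD = 1, x = -1, y = 1


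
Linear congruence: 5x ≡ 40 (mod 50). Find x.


GCD(5, 50) = 5 divides 40
Divide: 1x ≡ 8 (mod 10)
x ≡ 8 (mod 10)


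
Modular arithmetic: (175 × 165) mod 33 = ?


175 × 165 = 28875
28875 mod 33 = 0


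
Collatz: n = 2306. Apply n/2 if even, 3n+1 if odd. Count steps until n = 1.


2306 → 1153 → 3460 → 1730 → 865 → 2596 → 1298 → 649 → 1948 → 974 → 487 → 1462 → 731 → 2194 → 1097 → 3292 → 1646 → 823 → 2470 → 1235 → 3706 → 1853 → 5560 → 2780 → 1390 → 695 → 2086 → 1043 → 3130 → 1565 → 4696 → 2348 → 1174 → 587 → 1762 → 881 → 2644 → 1322 → 661 → 1984 → 992 → 496 → 248 → 124 → 62 → 31 → 94 → 47 → 142 → 71 → 214 → 107 → 322 → 161 → 484 → 242 → 121 → 364 → 182 → 91 → 274 → 137 → 412 → 206 → 103 → 310 → 155 → 466 → 233 → 700 → 350 → 175 → 526 → 263 → 790 → 395 → 1186 → 593 → 1780 → 890 → 445 → 1336 → 668 → 334 → 167 → 502 → 251 → 754 → 377 → 1132 → 566 → 283 → 850 → 425 → 1276 → 638 → 319 → 958 → 479 → 1438 → 719 → 2158 → 1079 → 3238 → 1619 → 4858 → 2429 → 7288 → 3644 → 1822 → 911 → 2734 → 1367 → 4102 → 2051 → 6154 → 3077 → 9232 → 4616 → 2308 → 1154 → 577 → 1732 → 866 → 433 → 1300 → 650 → 325 → 976 → 488 → 244 → 122 → 61 → 184 → 92 → 46 → 23 → 70 → 35 → 106 → 53 → 160 → 80 → 40 → 20 → 10 → 5 → 16 → 8 → 4 → 2 → 1
Total steps = 151

151 steps


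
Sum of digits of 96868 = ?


9 + 6 + 8 + 6 + 8 = 37


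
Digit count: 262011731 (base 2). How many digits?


262011731 in base 2 = 1111100111011111101101010011
Number of digits = 28

28 digits (base 2)


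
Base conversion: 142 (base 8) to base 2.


142 (base 8) = 98 (decimal)
98 (decimal) = 1100010 (base 2)


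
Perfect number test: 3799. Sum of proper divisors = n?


Proper divisors of 3799: 1, 29, 131
Sum = 1 + 29 + 131 = 161

No, 3799 is not perfect (161 ≠ 3799)


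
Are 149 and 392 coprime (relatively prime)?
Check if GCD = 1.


Euclidean algorithm:
392 = 2 * 149 + 94
149 = 1 * 94 + 55
94 = 1 * 55 + 39
55 = 1 * 39 + 16
39 = 2 * 16 + 7
16 = 2 * 7 + 2
7 = 3 * 2 + 1
2 = 2 * 1 + 0
GCD(149, 392) = 1

Yes, coprime (GCD = 1)


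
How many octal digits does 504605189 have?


504605189 in base 8 = 3604725005
Number of digits = 10

10 digits (base 8)


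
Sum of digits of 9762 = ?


9 + 7 + 6 + 2 = 24


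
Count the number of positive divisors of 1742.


1742 = 2^1 × 13^1 × 67^1
d(1742) = (1+1) × (1+1) × (1+1) = 8

8 divisors


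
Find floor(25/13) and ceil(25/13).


25/13 = 1.9231
floor = 1
ceil = 2

floor = 1, ceil = 2


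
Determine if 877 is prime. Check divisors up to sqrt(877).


Check divisors up to sqrt(877) = 29.6142
No divisors found.
877 is prime.

Yes, 877 is prime


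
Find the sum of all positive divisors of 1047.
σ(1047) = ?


Divisors of 1047: 1, 3, 349, 1047
Sum = 1 + 3 + 349 + 1047 = 1400

σ(1047) = 1400


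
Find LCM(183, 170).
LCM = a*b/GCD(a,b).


GCD(183, 170) = 1
LCM = 183*170/1 = 31110/1 = 31110

LCM = 31110


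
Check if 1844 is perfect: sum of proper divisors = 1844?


Proper divisors of 1844: 1, 2, 4, 461, 922
Sum = 1 + 2 + 4 + 461 + 922 = 1390

No, 1844 is not perfect (1390 ≠ 1844)


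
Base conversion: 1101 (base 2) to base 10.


1101 (base 2) = 13 (decimal)
13 (decimal) = 13 (base 10)


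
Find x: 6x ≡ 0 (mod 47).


GCD(6, 47) = 1, unique solution
a^(-1) mod 47 = 8
x = 8 * 0 mod 47 = 0

x ≡ 0 (mod 47)


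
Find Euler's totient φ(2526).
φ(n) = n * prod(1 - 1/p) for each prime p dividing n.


2526 = 2 × 3 × 421
Prime factors: 2, 3, 421
φ(2526) = 2526 × (1-1/2) × (1-1/3) × (1-1/421)
= 2526 × 1/2 × 2/3 × 420/421 = 840

φ(2526) = 840


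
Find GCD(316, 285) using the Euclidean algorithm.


316 = 1 * 285 + 31
285 = 9 * 31 + 6
31 = 5 * 6 + 1
6 = 6 * 1 + 0
GCD = 1


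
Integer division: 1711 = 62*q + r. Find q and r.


1711 = 62 * 27 + 37
Check: 1674 + 37 = 1711

q = 27, r = 37


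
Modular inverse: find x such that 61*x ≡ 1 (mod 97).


Use the extended Euclidean algorithm on (97, 61); each row r = 97*s + 61*t:
r=97, s=1, t=0
r=61, s=0, t=1
q=1: r=36, s=1, t=-1   [97*(1) + 61*(-1) = 36]
q=1: r=25, s=-1, t=2   [97*(-1) + 61*(2) = 25]
q=1: r=11, s=2, t=-3   [97*(2) + 61*(-3) = 11]
q=2: r=3, s=-5, t=8   [97*(-5) + 61*(8) = 3]
q=3: r=2, s=17, t=-27   [97*(17) + 61*(-27) = 2]
q=1: r=1, s=-22, t=35   [97*(-22) + 61*(35) = 1]
q=2: r=0, s=61, t=-97   [97*(61) + 61*(-97) = 0]
GCD = 1 with t = 35, so 61*(35) ≡ 1 (mod 97)
Inverse = 35 mod 97 = 35
Check: 61 * 35 = 2135 ≡ 1 (mod 97)

61^(-1) ≡ 35 (mod 97)


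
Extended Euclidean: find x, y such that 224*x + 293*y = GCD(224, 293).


Tabular extended Euclidean (each row: r = 224*s + 293*t):
r=224, s=1, t=0
r=293, s=0, t=1
q=0: r=224, s=1, t=0   [224*(1) + 293*(0) = 224]
q=1: r=69, s=-1, t=1   [224*(-1) + 293*(1) = 69]
q=3: r=17, s=4, t=-3   [224*(4) + 293*(-3) = 17]
q=4: r=1, s=-17, t=13   [224*(-17) + 293*(13) = 1]
q=17: r=0, s=293, t=-224   [224*(293) + 293*(-224) = 0]
GCD = 1; from the row with r=1: x=-17, y=13
Check: 224*(-17) + 293*(13) = -3808 + 3809 = 1

GCD = 1, x = -17, y = 13


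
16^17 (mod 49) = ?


16^1 mod 49 = 16
16^2 mod 49 = 11
16^3 mod 49 = 29
16^4 mod 49 = 23
16^5 mod 49 = 25
16^6 mod 49 = 8
16^7 mod 49 = 30
16^8 mod 49 = 39
16^9 mod 49 = 36
16^10 mod 49 = 37
16^11 mod 49 = 4
16^12 mod 49 = 15
16^13 mod 49 = 44
16^14 mod 49 = 18
16^15 mod 49 = 43
16^16 mod 49 = 2
16^17 mod 49 = 32


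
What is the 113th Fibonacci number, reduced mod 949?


F(k) mod 949 for k=1..113:
1, 1, 2, 3, 5, 8, 13, 21, 34, 55, 89, 144, 233, 377, 610, 38, 648, 686, 385, 122, 507, 629, 187, 816, 54, 870, 924, 845, 820, 716, 587, 354, 941, 346, 338, 684, 73, 757, 830, 638, 519, 208, 727, 935, 713, 699, 463, 213, 676, 889, 616, 556, 223, 779, 53, 832, 885, 768, 704, 523, 278, 801, 130, 931, 112, 94, 206, 300, 506, 806, 363, 220, 583, 803, 437, 291, 728, 70, 798, 868, 717, 636, 404, 91, 495, 586, 132, 718, 850, 619, 520, 190, 710, 900, 661, 612, 324, 936, 311, 298, 609, 907, 567, 525, 143, 668, 811, 530, 392, 922, 365, 338, 703
F(113) mod 949 = 703


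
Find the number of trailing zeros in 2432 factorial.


floor(2432/5) = 486
floor(2432/25) = 97
floor(2432/125) = 19
floor(2432/625) = 3
Total = 605

605 trailing zeros


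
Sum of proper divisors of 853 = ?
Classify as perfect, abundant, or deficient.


Proper divisors: 1
Sum = 1 = 1
1 < 853 → deficient

s(853) = 1 (deficient)


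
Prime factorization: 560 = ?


560 / 2 = 280
280 / 2 = 140
140 / 2 = 70
70 / 2 = 35
35 / 5 = 7
7 / 7 = 1
560 = 2^4 × 5 × 7


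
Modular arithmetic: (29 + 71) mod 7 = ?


29 + 71 = 100
100 mod 7 = 2


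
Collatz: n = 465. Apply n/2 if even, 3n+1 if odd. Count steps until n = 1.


465 → 1396 → 698 → 349 → 1048 → 524 → 262 → 131 → 394 → 197 → 592 → 296 → 148 → 74 → 37 → 112 → 56 → 28 → 14 → 7 → 22 → 11 → 34 → 17 → 52 → 26 → 13 → 40 → 20 → 10 → 5 → 16 → 8 → 4 → 2 → 1
Total steps = 35

35 steps


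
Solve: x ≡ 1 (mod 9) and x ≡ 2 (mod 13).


M = 9*13 = 117
M1 = M/9 = 13, M2 = M/13 = 9
M1^(-1) mod 9 = 7, M2^(-1) mod 13 = 3
x = 1*13*7 + 2*9*3 = 145
145 mod 117 = 28
Check: 28 mod 9 = 1 ✓, 28 mod 13 = 2 ✓

x ≡ 28 (mod 117)


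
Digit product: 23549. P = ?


2 × 3 × 5 × 4 × 9 = 1080


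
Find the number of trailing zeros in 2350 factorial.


floor(2350/5) = 470
floor(2350/25) = 94
floor(2350/125) = 18
floor(2350/625) = 3
Total = 585

585 trailing zeros


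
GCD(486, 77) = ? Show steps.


486 = 6 * 77 + 24
77 = 3 * 24 + 5
24 = 4 * 5 + 4
5 = 1 * 4 + 1
4 = 4 * 1 + 0
GCD = 1


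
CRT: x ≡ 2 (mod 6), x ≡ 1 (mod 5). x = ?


M = 6*5 = 30
M1 = M/6 = 5, M2 = M/5 = 6
M1^(-1) mod 6 = 5, M2^(-1) mod 5 = 1
x = 2*5*5 + 1*6*1 = 56
56 mod 30 = 26
Check: 26 mod 6 = 2 ✓, 26 mod 5 = 1 ✓

x ≡ 26 (mod 30)


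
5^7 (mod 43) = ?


5^1 mod 43 = 5
5^2 mod 43 = 25
5^3 mod 43 = 39
5^4 mod 43 = 23
5^5 mod 43 = 29
5^6 mod 43 = 16
5^7 mod 43 = 37


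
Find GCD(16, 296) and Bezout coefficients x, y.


Tabular extended Euclidean (each row: r = 16*s + 296*t):
r=16, s=1, t=0
r=296, s=0, t=1
q=0: r=16, s=1, t=0   [16*(1) + 296*(0) = 16]
q=18: r=8, s=-18, t=1   [16*(-18) + 296*(1) = 8]
q=2: r=0, s=37, t=-2   [16*(37) + 296*(-2) = 0]
GCD = 8; from the row with r=8: x=-18, y=1
Check: 16*(-18) + 296*(1) = -288 + 296 = 8

GCD = 8, x = -18, y = 1


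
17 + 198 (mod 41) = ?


17 + 198 = 215
215 mod 41 = 10


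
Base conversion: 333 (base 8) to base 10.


333 (base 8) = 219 (decimal)
219 (decimal) = 219 (base 10)


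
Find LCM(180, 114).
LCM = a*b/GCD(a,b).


GCD(180, 114) = 6
LCM = 180*114/6 = 20520/6 = 3420

LCM = 3420


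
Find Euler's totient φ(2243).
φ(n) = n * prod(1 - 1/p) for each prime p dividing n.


2243 = 2243
Prime factors: 2243
φ(2243) = 2243 × (1-1/2243)
= 2243 × 2242/2243 = 2242

φ(2243) = 2242


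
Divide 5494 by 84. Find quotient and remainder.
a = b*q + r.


5494 = 84 * 65 + 34
Check: 5460 + 34 = 5494

q = 65, r = 34


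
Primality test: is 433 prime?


Check divisors up to sqrt(433) = 20.8087
No divisors found.
433 is prime.

Yes, 433 is prime


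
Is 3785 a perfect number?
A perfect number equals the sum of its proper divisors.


Proper divisors of 3785: 1, 5, 757
Sum = 1 + 5 + 757 = 763

No, 3785 is not perfect (763 ≠ 3785)


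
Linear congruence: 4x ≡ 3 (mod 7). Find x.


GCD(4, 7) = 1, unique solution
a^(-1) mod 7 = 2
x = 2 * 3 mod 7 = 6

x ≡ 6 (mod 7)


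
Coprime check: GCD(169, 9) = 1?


Euclidean algorithm:
169 = 18 * 9 + 7
9 = 1 * 7 + 2
7 = 3 * 2 + 1
2 = 2 * 1 + 0
GCD(169, 9) = 1

Yes, coprime (GCD = 1)


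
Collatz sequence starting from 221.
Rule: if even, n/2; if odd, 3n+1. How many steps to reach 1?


221 → 664 → 332 → 166 → 83 → 250 → 125 → 376 → 188 → 94 → 47 → 142 → 71 → 214 → 107 → 322 → 161 → 484 → 242 → 121 → 364 → 182 → 91 → 274 → 137 → 412 → 206 → 103 → 310 → 155 → 466 → 233 → 700 → 350 → 175 → 526 → 263 → 790 → 395 → 1186 → 593 → 1780 → 890 → 445 → 1336 → 668 → 334 → 167 → 502 → 251 → 754 → 377 → 1132 → 566 → 283 → 850 → 425 → 1276 → 638 → 319 → 958 → 479 → 1438 → 719 → 2158 → 1079 → 3238 → 1619 → 4858 → 2429 → 7288 → 3644 → 1822 → 911 → 2734 → 1367 → 4102 → 2051 → 6154 → 3077 → 9232 → 4616 → 2308 → 1154 → 577 → 1732 → 866 → 433 → 1300 → 650 → 325 → 976 → 488 → 244 → 122 → 61 → 184 → 92 → 46 → 23 → 70 → 35 → 106 → 53 → 160 → 80 → 40 → 20 → 10 → 5 → 16 → 8 → 4 → 2 → 1
Total steps = 114

114 steps


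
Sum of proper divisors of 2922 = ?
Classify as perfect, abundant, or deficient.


Proper divisors: 1, 2, 3, 6, 487, 974, 1461
Sum = 1 + 2 + 3 + 6 + 487 + 974 + 1461 = 2934
2934 > 2922 → abundant

s(2922) = 2934 (abundant)


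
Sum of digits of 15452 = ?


1 + 5 + 4 + 5 + 2 = 17


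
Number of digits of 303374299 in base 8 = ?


303374299 in base 8 = 2205217733
Number of digits = 10

10 digits (base 8)


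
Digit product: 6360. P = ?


6 × 3 × 6 × 0 = 0


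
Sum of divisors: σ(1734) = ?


Divisors of 1734: 1, 2, 3, 6, 17, 34, 51, 102, 289, 578, 867, 1734
Sum = 1 + 2 + 3 + 6 + 17 + 34 + 51 + 102 + 289 + 578 + 867 + 1734 = 3684

σ(1734) = 3684


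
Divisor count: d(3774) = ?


3774 = 2^1 × 3^1 × 17^1 × 37^1
d(3774) = (1+1) × (1+1) × (1+1) × (1+1) = 16

16 divisors


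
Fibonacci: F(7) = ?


Sequence: 1, 1, 2, 3, 5, 8, 13
F(7) = 13


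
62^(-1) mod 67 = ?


Use the extended Euclidean algorithm on (67, 62); each row r = 67*s + 62*t:
r=67, s=1, t=0
r=62, s=0, t=1
q=1: r=5, s=1, t=-1   [67*(1) + 62*(-1) = 5]
q=12: r=2, s=-12, t=13   [67*(-12) + 62*(13) = 2]
q=2: r=1, s=25, t=-27   [67*(25) + 62*(-27) = 1]
q=2: r=0, s=-62, t=67   [67*(-62) + 62*(67) = 0]
GCD = 1 with t = -27, so 62*(-27) ≡ 1 (mod 67)
Inverse = -27 mod 67 = 40
Check: 62 * 40 = 2480 ≡ 1 (mod 67)

62^(-1) ≡ 40 (mod 67)


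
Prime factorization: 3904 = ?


3904 / 2 = 1952
1952 / 2 = 976
976 / 2 = 488
488 / 2 = 244
244 / 2 = 122
122 / 2 = 61
61 / 61 = 1
3904 = 2^6 × 61


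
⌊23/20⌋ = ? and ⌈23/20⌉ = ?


23/20 = 1.1500
floor = 1
ceil = 2

floor = 1, ceil = 2


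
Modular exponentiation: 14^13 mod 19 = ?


14^1 mod 19 = 14
14^2 mod 19 = 6
14^3 mod 19 = 8
14^4 mod 19 = 17
14^5 mod 19 = 10
14^6 mod 19 = 7
14^7 mod 19 = 3
14^8 mod 19 = 4
14^9 mod 19 = 18
14^10 mod 19 = 5
14^11 mod 19 = 13
14^12 mod 19 = 11
14^13 mod 19 = 2


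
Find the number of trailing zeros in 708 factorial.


floor(708/5) = 141
floor(708/25) = 28
floor(708/125) = 5
floor(708/625) = 1
Total = 175

175 trailing zeros


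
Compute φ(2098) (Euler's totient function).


2098 = 2 × 1049
Prime factors: 2, 1049
φ(2098) = 2098 × (1-1/2) × (1-1/1049)
= 2098 × 1/2 × 1048/1049 = 1048

φ(2098) = 1048


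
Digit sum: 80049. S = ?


8 + 0 + 0 + 4 + 9 = 21


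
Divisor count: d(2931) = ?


2931 = 3^1 × 977^1
d(2931) = (1+1) × (1+1) = 4

4 divisors


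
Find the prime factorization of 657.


657 / 3 = 219
219 / 3 = 73
73 / 73 = 1
657 = 3^2 × 73


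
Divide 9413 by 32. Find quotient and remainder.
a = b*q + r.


9413 = 32 * 294 + 5
Check: 9408 + 5 = 9413

q = 294, r = 5


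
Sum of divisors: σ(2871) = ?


Divisors of 2871: 1, 3, 9, 11, 29, 33, 87, 99, 261, 319, 957, 2871
Sum = 1 + 3 + 9 + 11 + 29 + 33 + 87 + 99 + 261 + 319 + 957 + 2871 = 4680

σ(2871) = 4680


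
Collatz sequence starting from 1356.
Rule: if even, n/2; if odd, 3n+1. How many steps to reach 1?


1356 → 678 → 339 → 1018 → 509 → 1528 → 764 → 382 → 191 → 574 → 287 → 862 → 431 → 1294 → 647 → 1942 → 971 → 2914 → 1457 → 4372 → 2186 → 1093 → 3280 → 1640 → 820 → 410 → 205 → 616 → 308 → 154 → 77 → 232 → 116 → 58 → 29 → 88 → 44 → 22 → 11 → 34 → 17 → 52 → 26 → 13 → 40 → 20 → 10 → 5 → 16 → 8 → 4 → 2 → 1
Total steps = 52

52 steps


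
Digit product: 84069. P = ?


8 × 4 × 0 × 6 × 9 = 0


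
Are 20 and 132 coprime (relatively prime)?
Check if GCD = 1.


Euclidean algorithm:
132 = 6 * 20 + 12
20 = 1 * 12 + 8
12 = 1 * 8 + 4
8 = 2 * 4 + 0
GCD(20, 132) = 4

No, not coprime (GCD = 4)


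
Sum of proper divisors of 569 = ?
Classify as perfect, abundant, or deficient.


Proper divisors: 1
Sum = 1 = 1
1 < 569 → deficient

s(569) = 1 (deficient)


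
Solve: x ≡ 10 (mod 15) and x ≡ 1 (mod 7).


M = 15*7 = 105
M1 = M/15 = 7, M2 = M/7 = 15
M1^(-1) mod 15 = 13, M2^(-1) mod 7 = 1
x = 10*7*13 + 1*15*1 = 925
925 mod 105 = 85
Check: 85 mod 15 = 10 ✓, 85 mod 7 = 1 ✓

x ≡ 85 (mod 105)


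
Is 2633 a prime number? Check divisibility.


Check divisors up to sqrt(2633) = 51.3128
No divisors found.
2633 is prime.

Yes, 2633 is prime


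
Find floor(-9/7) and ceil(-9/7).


-9/7 = -1.2857
floor = -2
ceil = -1

floor = -2, ceil = -1


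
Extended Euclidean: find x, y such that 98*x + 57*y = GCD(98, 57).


Tabular extended Euclidean (each row: r = 98*s + 57*t):
r=98, s=1, t=0
r=57, s=0, t=1
q=1: r=41, s=1, t=-1   [98*(1) + 57*(-1) = 41]
q=1: r=16, s=-1, t=2   [98*(-1) + 57*(2) = 16]
q=2: r=9, s=3, t=-5   [98*(3) + 57*(-5) = 9]
q=1: r=7, s=-4, t=7   [98*(-4) + 57*(7) = 7]
q=1: r=2, s=7, t=-12   [98*(7) + 57*(-12) = 2]
q=3: r=1, s=-25, t=43   [98*(-25) + 57*(43) = 1]
q=2: r=0, s=57, t=-98   [98*(57) + 57*(-98) = 0]
GCD = 1; from the row with r=1: x=-25, y=43
Check: 98*(-25) + 57*(43) = -2450 + 2451 = 1

GCD = 1, x = -25, y = 43


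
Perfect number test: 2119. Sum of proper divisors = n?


Proper divisors of 2119: 1, 13, 163
Sum = 1 + 13 + 163 = 177

No, 2119 is not perfect (177 ≠ 2119)


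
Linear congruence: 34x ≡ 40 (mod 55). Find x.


GCD(34, 55) = 1, unique solution
a^(-1) mod 55 = 34
x = 34 * 40 mod 55 = 40

x ≡ 40 (mod 55)


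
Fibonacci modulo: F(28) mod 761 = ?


F(k) mod 761 for k=1..28:
1, 1, 2, 3, 5, 8, 13, 21, 34, 55, 89, 144, 233, 377, 610, 226, 75, 301, 376, 677, 292, 208, 500, 708, 447, 394, 80, 474
F(28) mod 761 = 474


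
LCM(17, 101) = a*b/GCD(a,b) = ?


GCD(17, 101) = 1
LCM = 17*101/1 = 1717/1 = 1717

LCM = 1717


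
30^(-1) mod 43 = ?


Use the extended Euclidean algorithm on (43, 30); each row r = 43*s + 30*t:
r=43, s=1, t=0
r=30, s=0, t=1
q=1: r=13, s=1, t=-1   [43*(1) + 30*(-1) = 13]
q=2: r=4, s=-2, t=3   [43*(-2) + 30*(3) = 4]
q=3: r=1, s=7, t=-10   [43*(7) + 30*(-10) = 1]
q=4: r=0, s=-30, t=43   [43*(-30) + 30*(43) = 0]
GCD = 1 with t = -10, so 30*(-10) ≡ 1 (mod 43)
Inverse = -10 mod 43 = 33
Check: 30 * 33 = 990 ≡ 1 (mod 43)

30^(-1) ≡ 33 (mod 43)


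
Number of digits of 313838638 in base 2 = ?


313838638 in base 2 = 10010101101001100110000101110
Number of digits = 29

29 digits (base 2)


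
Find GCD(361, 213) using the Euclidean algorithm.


361 = 1 * 213 + 148
213 = 1 * 148 + 65
148 = 2 * 65 + 18
65 = 3 * 18 + 11
18 = 1 * 11 + 7
11 = 1 * 7 + 4
7 = 1 * 4 + 3
4 = 1 * 3 + 1
3 = 3 * 1 + 0
GCD = 1


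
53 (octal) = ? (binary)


53 (base 8) = 43 (decimal)
43 (decimal) = 101011 (base 2)


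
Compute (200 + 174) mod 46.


200 + 174 = 374
374 mod 46 = 6


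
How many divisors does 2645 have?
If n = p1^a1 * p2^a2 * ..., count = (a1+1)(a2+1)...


2645 = 5^1 × 23^2
d(2645) = (1+1) × (2+1) = 6

6 divisors


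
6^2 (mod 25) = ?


6^1 mod 25 = 6
6^2 mod 25 = 11


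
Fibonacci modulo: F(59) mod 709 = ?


F(k) mod 709 for k=1..59:
1, 1, 2, 3, 5, 8, 13, 21, 34, 55, 89, 144, 233, 377, 610, 278, 179, 457, 636, 384, 311, 695, 297, 283, 580, 154, 25, 179, 204, 383, 587, 261, 139, 400, 539, 230, 60, 290, 350, 640, 281, 212, 493, 705, 489, 485, 265, 41, 306, 347, 653, 291, 235, 526, 52, 578, 630, 499, 420
F(59) mod 709 = 420


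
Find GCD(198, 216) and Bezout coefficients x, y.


Tabular extended Euclidean (each row: r = 198*s + 216*t):
r=198, s=1, t=0
r=216, s=0, t=1
q=0: r=198, s=1, t=0   [198*(1) + 216*(0) = 198]
q=1: r=18, s=-1, t=1   [198*(-1) + 216*(1) = 18]
q=11: r=0, s=12, t=-11   [198*(12) + 216*(-11) = 0]
GCD = 18; from the row with r=18: x=-1, y=1
Check: 198*(-1) + 216*(1) = -198 + 216 = 18

GCD = 18, x = -1, y = 1


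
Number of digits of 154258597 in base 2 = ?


154258597 in base 2 = 1001001100011100110010100101
Number of digits = 28

28 digits (base 2)


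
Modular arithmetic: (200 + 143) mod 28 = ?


200 + 143 = 343
343 mod 28 = 7


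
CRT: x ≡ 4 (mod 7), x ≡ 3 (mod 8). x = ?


M = 7*8 = 56
M1 = M/7 = 8, M2 = M/8 = 7
M1^(-1) mod 7 = 1, M2^(-1) mod 8 = 7
x = 4*8*1 + 3*7*7 = 179
179 mod 56 = 11
Check: 11 mod 7 = 4 ✓, 11 mod 8 = 3 ✓

x ≡ 11 (mod 56)


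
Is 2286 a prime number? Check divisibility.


2286 / 2 = 1143 (exact division)
2286 is NOT prime.

No, 2286 is not prime


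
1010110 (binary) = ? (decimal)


1010110 (base 2) = 86 (decimal)
86 (decimal) = 86 (base 10)


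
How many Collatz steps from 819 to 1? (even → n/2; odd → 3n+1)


819 → 2458 → 1229 → 3688 → 1844 → 922 → 461 → 1384 → 692 → 346 → 173 → 520 → 260 → 130 → 65 → 196 → 98 → 49 → 148 → 74 → 37 → 112 → 56 → 28 → 14 → 7 → 22 → 11 → 34 → 17 → 52 → 26 → 13 → 40 → 20 → 10 → 5 → 16 → 8 → 4 → 2 → 1
Total steps = 41

41 steps


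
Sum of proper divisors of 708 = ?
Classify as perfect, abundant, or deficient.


Proper divisors: 1, 2, 3, 4, 6, 12, 59, 118, 177, 236, 354
Sum = 1 + 2 + 3 + 4 + 6 + 12 + 59 + 118 + 177 + 236 + 354 = 972
972 > 708 → abundant

s(708) = 972 (abundant)


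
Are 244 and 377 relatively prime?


Euclidean algorithm:
377 = 1 * 244 + 133
244 = 1 * 133 + 111
133 = 1 * 111 + 22
111 = 5 * 22 + 1
22 = 22 * 1 + 0
GCD(244, 377) = 1

Yes, coprime (GCD = 1)


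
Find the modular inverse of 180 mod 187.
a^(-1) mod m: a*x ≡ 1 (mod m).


Use the extended Euclidean algorithm on (187, 180); each row r = 187*s + 180*t:
r=187, s=1, t=0
r=180, s=0, t=1
q=1: r=7, s=1, t=-1   [187*(1) + 180*(-1) = 7]
q=25: r=5, s=-25, t=26   [187*(-25) + 180*(26) = 5]
q=1: r=2, s=26, t=-27   [187*(26) + 180*(-27) = 2]
q=2: r=1, s=-77, t=80   [187*(-77) + 180*(80) = 1]
q=2: r=0, s=180, t=-187   [187*(180) + 180*(-187) = 0]
GCD = 1 with t = 80, so 180*(80) ≡ 1 (mod 187)
Inverse = 80 mod 187 = 80
Check: 180 * 80 = 14400 ≡ 1 (mod 187)

180^(-1) ≡ 80 (mod 187)


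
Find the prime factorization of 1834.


1834 / 2 = 917
917 / 7 = 131
131 / 131 = 1
1834 = 2 × 7 × 131


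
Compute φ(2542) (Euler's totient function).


2542 = 2 × 31 × 41
Prime factors: 2, 31, 41
φ(2542) = 2542 × (1-1/2) × (1-1/31) × (1-1/41)
= 2542 × 1/2 × 30/31 × 40/41 = 1200

φ(2542) = 1200


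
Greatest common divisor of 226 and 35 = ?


226 = 6 * 35 + 16
35 = 2 * 16 + 3
16 = 5 * 3 + 1
3 = 3 * 1 + 0
GCD = 1


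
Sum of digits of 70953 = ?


7 + 0 + 9 + 5 + 3 = 24


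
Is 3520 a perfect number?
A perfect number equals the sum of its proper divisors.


Proper divisors of 3520: 1, 2, 4, 5, 8, 10, 11, 16, 20, 22, 32, 40, 44, 55, 64, 80, 88, 110, 160, 176, 220, 320, 352, 440, 704, 880, 1760
Sum = 1 + 2 + 4 + 5 + 8 + 10 + 11 + 16 + 20 + 22 + 32 + 40 + 44 + 55 + 64 + 80 + 88 + 110 + 160 + 176 + 220 + 320 + 352 + 440 + 704 + 880 + 1760 = 5624

No, 3520 is not perfect (5624 ≠ 3520)


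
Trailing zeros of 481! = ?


floor(481/5) = 96
floor(481/25) = 19
floor(481/125) = 3
Total = 118

118 trailing zeros


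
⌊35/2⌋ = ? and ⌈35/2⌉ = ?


35/2 = 17.5000
floor = 17
ceil = 18

floor = 17, ceil = 18


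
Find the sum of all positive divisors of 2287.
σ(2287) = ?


Divisors of 2287: 1, 2287
Sum = 1 + 2287 = 2288

σ(2287) = 2288


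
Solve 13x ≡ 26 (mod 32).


GCD(13, 32) = 1, unique solution
a^(-1) mod 32 = 5
x = 5 * 26 mod 32 = 2

x ≡ 2 (mod 32)


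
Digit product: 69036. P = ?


6 × 9 × 0 × 3 × 6 = 0


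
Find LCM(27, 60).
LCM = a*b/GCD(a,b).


GCD(27, 60) = 3
LCM = 27*60/3 = 1620/3 = 540

LCM = 540


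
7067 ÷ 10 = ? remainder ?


7067 = 10 * 706 + 7
Check: 7060 + 7 = 7067

q = 706, r = 7


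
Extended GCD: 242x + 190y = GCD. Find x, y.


Tabular extended Euclidean (each row: r = 242*s + 190*t):
r=242, s=1, t=0
r=190, s=0, t=1
q=1: r=52, s=1, t=-1   [242*(1) + 190*(-1) = 52]
q=3: r=34, s=-3, t=4   [242*(-3) + 190*(4) = 34]
q=1: r=18, s=4, t=-5   [242*(4) + 190*(-5) = 18]
q=1: r=16, s=-7, t=9   [242*(-7) + 190*(9) = 16]
q=1: r=2, s=11, t=-14   [242*(11) + 190*(-14) = 2]
q=8: r=0, s=-95, t=121   [242*(-95) + 190*(121) = 0]
GCD = 2; from the row with r=2: x=11, y=-14
Check: 242*(11) + 190*(-14) = 2662 - 2660 = 2

GCD = 2, x = 11, y = -14


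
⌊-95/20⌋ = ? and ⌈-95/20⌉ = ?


-95/20 = -4.7500
floor = -5
ceil = -4

floor = -5, ceil = -4


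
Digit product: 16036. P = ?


1 × 6 × 0 × 3 × 6 = 0


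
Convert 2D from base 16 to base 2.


2D (base 16) = 45 (decimal)
45 (decimal) = 101101 (base 2)


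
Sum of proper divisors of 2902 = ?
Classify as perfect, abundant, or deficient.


Proper divisors: 1, 2, 1451
Sum = 1 + 2 + 1451 = 1454
1454 < 2902 → deficient

s(2902) = 1454 (deficient)


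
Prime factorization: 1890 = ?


1890 / 2 = 945
945 / 3 = 315
315 / 3 = 105
105 / 3 = 35
35 / 5 = 7
7 / 7 = 1
1890 = 2 × 3^3 × 5 × 7


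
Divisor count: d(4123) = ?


4123 = 7^1 × 19^1 × 31^1
d(4123) = (1+1) × (1+1) × (1+1) = 8

8 divisors


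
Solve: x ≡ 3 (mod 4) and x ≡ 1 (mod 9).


M = 4*9 = 36
M1 = M/4 = 9, M2 = M/9 = 4
M1^(-1) mod 4 = 1, M2^(-1) mod 9 = 7
x = 3*9*1 + 1*4*7 = 55
55 mod 36 = 19
Check: 19 mod 4 = 3 ✓, 19 mod 9 = 1 ✓

x ≡ 19 (mod 36)


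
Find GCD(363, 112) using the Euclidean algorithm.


363 = 3 * 112 + 27
112 = 4 * 27 + 4
27 = 6 * 4 + 3
4 = 1 * 3 + 1
3 = 3 * 1 + 0
GCD = 1


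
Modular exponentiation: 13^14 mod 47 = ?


13^1 mod 47 = 13
13^2 mod 47 = 28
13^3 mod 47 = 35
13^4 mod 47 = 32
13^5 mod 47 = 40
13^6 mod 47 = 3
13^7 mod 47 = 39
13^8 mod 47 = 37
13^9 mod 47 = 11
13^10 mod 47 = 2
13^11 mod 47 = 26
13^12 mod 47 = 9
13^13 mod 47 = 23
13^14 mod 47 = 17


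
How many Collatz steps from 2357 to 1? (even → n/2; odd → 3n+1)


2357 → 7072 → 3536 → 1768 → 884 → 442 → 221 → 664 → 332 → 166 → 83 → 250 → 125 → 376 → 188 → 94 → 47 → 142 → 71 → 214 → 107 → 322 → 161 → 484 → 242 → 121 → 364 → 182 → 91 → 274 → 137 → 412 → 206 → 103 → 310 → 155 → 466 → 233 → 700 → 350 → 175 → 526 → 263 → 790 → 395 → 1186 → 593 → 1780 → 890 → 445 → 1336 → 668 → 334 → 167 → 502 → 251 → 754 → 377 → 1132 → 566 → 283 → 850 → 425 → 1276 → 638 → 319 → 958 → 479 → 1438 → 719 → 2158 → 1079 → 3238 → 1619 → 4858 → 2429 → 7288 → 3644 → 1822 → 911 → 2734 → 1367 → 4102 → 2051 → 6154 → 3077 → 9232 → 4616 → 2308 → 1154 → 577 → 1732 → 866 → 433 → 1300 → 650 → 325 → 976 → 488 → 244 → 122 → 61 → 184 → 92 → 46 → 23 → 70 → 35 → 106 → 53 → 160 → 80 → 40 → 20 → 10 → 5 → 16 → 8 → 4 → 2 → 1
Total steps = 120

120 steps


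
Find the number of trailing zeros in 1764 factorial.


floor(1764/5) = 352
floor(1764/25) = 70
floor(1764/125) = 14
floor(1764/625) = 2
Total = 438

438 trailing zeros


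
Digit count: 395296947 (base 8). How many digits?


395296947 in base 8 = 2743740263
Number of digits = 10

10 digits (base 8)


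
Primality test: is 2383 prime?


Check divisors up to sqrt(2383) = 48.8160
No divisors found.
2383 is prime.

Yes, 2383 is prime


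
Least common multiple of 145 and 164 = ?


GCD(145, 164) = 1
LCM = 145*164/1 = 23780/1 = 23780

LCM = 23780


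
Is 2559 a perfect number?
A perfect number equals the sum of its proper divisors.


Proper divisors of 2559: 1, 3, 853
Sum = 1 + 3 + 853 = 857

No, 2559 is not perfect (857 ≠ 2559)


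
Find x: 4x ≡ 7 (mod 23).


GCD(4, 23) = 1, unique solution
a^(-1) mod 23 = 6
x = 6 * 7 mod 23 = 19

x ≡ 19 (mod 23)


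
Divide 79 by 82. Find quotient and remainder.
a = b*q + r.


79 = 82 * 0 + 79
Check: 0 + 79 = 79

q = 0, r = 79


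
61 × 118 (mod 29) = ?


61 × 118 = 7198
7198 mod 29 = 6


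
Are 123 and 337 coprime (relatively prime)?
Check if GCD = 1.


Euclidean algorithm:
337 = 2 * 123 + 91
123 = 1 * 91 + 32
91 = 2 * 32 + 27
32 = 1 * 27 + 5
27 = 5 * 5 + 2
5 = 2 * 2 + 1
2 = 2 * 1 + 0
GCD(123, 337) = 1

Yes, coprime (GCD = 1)


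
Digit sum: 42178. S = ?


4 + 2 + 1 + 7 + 8 = 22


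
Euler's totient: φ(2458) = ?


2458 = 2 × 1229
Prime factors: 2, 1229
φ(2458) = 2458 × (1-1/2) × (1-1/1229)
= 2458 × 1/2 × 1228/1229 = 1228

φ(2458) = 1228


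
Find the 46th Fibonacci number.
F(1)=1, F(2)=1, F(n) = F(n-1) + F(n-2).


Sequence: 1, 1, 2, 3, 5, 8, 13, 21, 34, 55, 89, 144, 233, 377, 610, 987, 1597, 2584, 4181, 6765, 10946, 17711, 28657, 46368, 75025, 121393, 196418, 317811, 514229, 832040, 1346269, 2178309, 3524578, 5702887, 9227465, 14930352, 24157817, 39088169, 63245986, 102334155, 165580141, 267914296, 433494437, 701408733, 1134903170, 1836311903
F(46) = 1836311903


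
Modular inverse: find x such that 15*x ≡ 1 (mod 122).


Use the extended Euclidean algorithm on (122, 15); each row r = 122*s + 15*t:
r=122, s=1, t=0
r=15, s=0, t=1
q=8: r=2, s=1, t=-8   [122*(1) + 15*(-8) = 2]
q=7: r=1, s=-7, t=57   [122*(-7) + 15*(57) = 1]
q=2: r=0, s=15, t=-122   [122*(15) + 15*(-122) = 0]
GCD = 1 with t = 57, so 15*(57) ≡ 1 (mod 122)
Inverse = 57 mod 122 = 57
Check: 15 * 57 = 855 ≡ 1 (mod 122)

15^(-1) ≡ 57 (mod 122)
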